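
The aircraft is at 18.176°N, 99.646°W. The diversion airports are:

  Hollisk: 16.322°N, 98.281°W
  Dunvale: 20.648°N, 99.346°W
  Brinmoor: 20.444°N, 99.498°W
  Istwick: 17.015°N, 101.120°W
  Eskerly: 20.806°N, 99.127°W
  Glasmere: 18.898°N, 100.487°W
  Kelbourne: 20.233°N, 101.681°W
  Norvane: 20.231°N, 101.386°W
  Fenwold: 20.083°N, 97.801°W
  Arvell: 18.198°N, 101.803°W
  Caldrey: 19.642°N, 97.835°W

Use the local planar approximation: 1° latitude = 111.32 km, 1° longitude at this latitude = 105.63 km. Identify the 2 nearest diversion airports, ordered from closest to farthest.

Glasmere, Istwick

Distances from 18.176°N, 99.646°W:
Hollisk: 251.764 km
Dunvale: 277.002 km
Brinmoor: 252.957 km
Istwick: 202.350 km
Eskerly: 297.860 km
Glasmere: 119.798 km
Kelbourne: 314.071 km
Norvane: 293.451 km
Fenwold: 288.179 km
Arvell: 227.857 km
Caldrey: 251.449 km
Sorted: Glasmere (119.798 km) < Istwick (202.350 km) < Arvell (227.857 km) < Caldrey (251.449 km) < …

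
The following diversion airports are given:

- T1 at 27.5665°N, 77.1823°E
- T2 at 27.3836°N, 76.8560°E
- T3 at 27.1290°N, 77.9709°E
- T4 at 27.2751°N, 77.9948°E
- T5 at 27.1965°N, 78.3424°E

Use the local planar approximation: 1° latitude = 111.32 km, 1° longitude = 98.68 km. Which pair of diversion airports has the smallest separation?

Pairwise distances:
T1–T2: 38.0965 km
T1–T3: 91.8027 km
T1–T4: 86.4910 km
T1–T5: 121.6629 km
T2–T3: 113.6103 km
T2–T4: 113.0240 km
T2–T5: 148.1493 km
T3–T4: 16.4340 km
T3–T5: 37.4218 km
T4–T5: 35.3996 km
Closest pair: T3–T4 at 16.4340 km.

T3 and T4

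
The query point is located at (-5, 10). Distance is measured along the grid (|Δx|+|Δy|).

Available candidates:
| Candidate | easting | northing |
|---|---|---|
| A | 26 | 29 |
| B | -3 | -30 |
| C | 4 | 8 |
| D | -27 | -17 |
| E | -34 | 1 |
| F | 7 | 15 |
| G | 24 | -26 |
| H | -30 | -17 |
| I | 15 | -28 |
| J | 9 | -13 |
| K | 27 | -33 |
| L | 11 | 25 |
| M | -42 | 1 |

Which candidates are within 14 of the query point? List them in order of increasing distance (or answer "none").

Distances from (-5, 10):
A: |31| + |19| = 31 + 19 = 50
B: |2| + |-40| = 2 + 40 = 42
C: |9| + |-2| = 9 + 2 = 11
D: |-22| + |-27| = 22 + 27 = 49
E: |-29| + |-9| = 29 + 9 = 38
F: |12| + |5| = 12 + 5 = 17
G: |29| + |-36| = 29 + 36 = 65
H: |-25| + |-27| = 25 + 27 = 52
I: |20| + |-38| = 20 + 38 = 58
J: |14| + |-23| = 14 + 23 = 37
K: |32| + |-43| = 32 + 43 = 75
L: |16| + |15| = 16 + 15 = 31
M: |-37| + |-9| = 37 + 9 = 46
Threshold 14: C (11) is within range.

C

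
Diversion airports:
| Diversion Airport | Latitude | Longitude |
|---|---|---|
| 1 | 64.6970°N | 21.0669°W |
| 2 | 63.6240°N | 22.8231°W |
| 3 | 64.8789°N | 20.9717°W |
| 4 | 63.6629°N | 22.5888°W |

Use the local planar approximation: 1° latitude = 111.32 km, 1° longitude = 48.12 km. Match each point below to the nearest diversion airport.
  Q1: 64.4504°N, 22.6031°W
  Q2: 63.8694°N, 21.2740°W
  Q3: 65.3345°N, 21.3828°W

Q1 at 64.4504°N, 22.6031°W:
  1: 78.8545 km
  2: 92.6020 km
  3: 91.8589 km
  4: 87.6672 km
  → nearest: 1 (78.8545 km)
Q2 at 63.8694°N, 21.2740°W:
  1: 92.6659 km
  2: 79.3907 km
  3: 113.3151 km
  4: 67.3149 km
  → nearest: 4 (67.3149 km)
Q3 at 65.3345°N, 21.3828°W:
  1: 72.5763 km
  2: 202.6340 km
  3: 54.4388 km
  4: 194.9218 km
  → nearest: 3 (54.4388 km)

Q1→1; Q2→4; Q3→3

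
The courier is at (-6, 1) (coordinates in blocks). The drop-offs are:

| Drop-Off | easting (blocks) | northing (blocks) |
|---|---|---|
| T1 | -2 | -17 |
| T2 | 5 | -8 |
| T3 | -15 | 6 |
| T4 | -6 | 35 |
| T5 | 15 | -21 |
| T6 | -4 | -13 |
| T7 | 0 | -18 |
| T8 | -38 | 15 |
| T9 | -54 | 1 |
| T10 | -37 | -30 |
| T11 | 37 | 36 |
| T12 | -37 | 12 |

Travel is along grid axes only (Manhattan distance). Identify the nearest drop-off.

Distances from (-6, 1):
T1: 22 blocks
T2: 20 blocks
T3: 14 blocks
T4: 34 blocks
T5: 43 blocks
T6: 16 blocks
T7: 25 blocks
T8: 46 blocks
T9: 48 blocks
T10: 62 blocks
T11: 78 blocks
T12: 42 blocks
Minimum: T3 at 14 blocks.

T3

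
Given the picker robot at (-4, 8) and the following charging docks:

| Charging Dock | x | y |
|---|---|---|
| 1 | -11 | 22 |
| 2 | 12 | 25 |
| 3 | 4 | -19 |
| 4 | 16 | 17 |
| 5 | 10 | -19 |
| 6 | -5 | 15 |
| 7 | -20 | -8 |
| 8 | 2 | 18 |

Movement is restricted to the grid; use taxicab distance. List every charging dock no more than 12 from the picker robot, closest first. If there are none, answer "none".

Distances from (-4, 8):
1: 21
2: 33
3: 35
4: 29
5: 41
6: 8
7: 32
8: 16
Threshold 12: 6 (8) is within range.

6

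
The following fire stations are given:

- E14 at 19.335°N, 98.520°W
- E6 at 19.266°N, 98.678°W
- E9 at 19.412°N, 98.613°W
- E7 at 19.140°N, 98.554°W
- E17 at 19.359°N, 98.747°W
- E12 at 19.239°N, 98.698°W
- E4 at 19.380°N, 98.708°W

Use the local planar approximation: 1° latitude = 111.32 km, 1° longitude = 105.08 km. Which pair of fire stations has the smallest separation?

E6 and E12

Pairwise distances:
E6–E12: √((-0.027·111.32)² + (-0.020·105.08)²) = √(9.03387 + 4.41672) = 3.668 km
E17–E4: √((0.021·111.32)² + (0.039·105.08)²) = √(5.46493 + 16.79459) = 4.718 km
E9–E4: √((-0.032·111.32)² + (-0.095·105.08)²) = √(12.68955 + 99.65230) = 10.599 km
E6–E17: √((0.093·111.32)² + (-0.069·105.08)²) = √(107.17964 + 52.57004) = 12.639 km
E14–E9: √((0.077·111.32)² + (-0.093·105.08)²) = √(73.47301 + 95.50058) = 12.999 km
E6–E4: √((0.114·111.32)² + (-0.030·105.08)²) = √(161.04828 + 9.93763) = 13.076 km
E17–E12: √((-0.120·111.32)² + (0.049·105.08)²) = √(178.44685 + 26.51138) = 14.316 km
E9–E17: √((-0.053·111.32)² + (-0.134·105.08)²) = √(34.80953 + 198.26668) = 15.267 km
E12–E4: √((0.141·111.32)² + (-0.010·105.08)²) = √(246.36818 + 1.10418) = 15.731 km
E6–E9: √((0.146·111.32)² + (0.065·105.08)²) = √(264.15091 + 46.65163) = 17.630 km
E14–E6: √((-0.069·111.32)² + (-0.158·105.08)²) = √(58.99899 + 275.64765) = 18.293 km
E7–E12: √((0.099·111.32)² + (-0.144·105.08)²) = √(121.45539 + 228.96290) = 18.719 km
E6–E7: √((-0.126·111.32)² + (0.124·105.08)²) = √(196.73765 + 169.77882) = 19.145 km
E14–E4: √((0.045·111.32)² + (-0.188·105.08)²) = √(25.09409 + 390.26161) = 20.380 km
E9–E12: √((-0.173·111.32)² + (-0.085·105.08)²) = √(370.88443 + 79.77705) = 21.229 km
E14–E12: √((-0.096·111.32)² + (-0.178·105.08)²) = √(114.20598 + 349.84859) = 21.542 km
E14–E7: √((-0.195·111.32)² + (-0.034·105.08)²) = √(471.21121 + 12.76433) = 21.999 km
E14–E17: √((0.024·111.32)² + (-0.227·105.08)²) = √(7.13787 + 568.97324) = 24.002 km
E9–E7: √((-0.272·111.32)² + (0.059·105.08)²) = √(916.82026 + 38.43653) = 30.907 km
E7–E4: √((0.240·111.32)² + (-0.154·105.08)²) = √(713.78740 + 261.86748) = 31.235 km
E7–E17: √((0.219·111.32)² + (-0.193·105.08)²) = √(594.33954 + 411.29625) = 31.712 km
Closest pair: E6–E12 at 3.668 km.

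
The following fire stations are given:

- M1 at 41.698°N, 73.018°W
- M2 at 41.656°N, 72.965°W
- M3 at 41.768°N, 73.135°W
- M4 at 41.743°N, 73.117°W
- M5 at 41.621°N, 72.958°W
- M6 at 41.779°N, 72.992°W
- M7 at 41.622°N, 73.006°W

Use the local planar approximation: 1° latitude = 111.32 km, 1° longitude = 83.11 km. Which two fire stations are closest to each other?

Pairwise distances:
M1–M2: √((-0.042·111.32)² + (0.053·83.11)²) = √(21.85974 + 19.40253) = 6.424 km
M1–M3: √((0.070·111.32)² + (-0.117·83.11)²) = √(60.72150 + 94.55365) = 12.461 km
M1–M4: √((0.045·111.32)² + (-0.099·83.11)²) = √(25.09409 + 67.69817) = 9.633 km
M1–M5: √((-0.077·111.32)² + (0.060·83.11)²) = √(73.47301 + 24.86618) = 9.917 km
M1–M6: √((0.081·111.32)² + (0.026·83.11)²) = √(81.30485 + 4.66932) = 9.272 km
M1–M7: √((-0.076·111.32)² + (0.012·83.11)²) = √(71.57701 + 0.99465) = 8.519 km
M2–M3: √((0.112·111.32)² + (-0.170·83.11)²) = √(155.44703 + 199.62016) = 18.843 km
M2–M4: √((0.087·111.32)² + (-0.152·83.11)²) = √(93.79613 + 159.58561) = 15.918 km
M2–M5: √((-0.035·111.32)² + (0.007·83.11)²) = √(15.18037 + 0.33846) = 3.939 km
M2–M6: √((0.123·111.32)² + (-0.027·83.11)²) = √(187.48072 + 5.03540) = 13.875 km
M2–M7: √((-0.034·111.32)² + (-0.041·83.11)²) = √(14.32532 + 11.61112) = 5.093 km
M3–M4: √((-0.025·111.32)² + (0.018·83.11)²) = √(7.74509 + 2.23796) = 3.160 km
M3–M5: √((-0.147·111.32)² + (0.177·83.11)²) = √(267.78181 + 216.39793) = 22.004 km
M3–M6: √((0.011·111.32)² + (0.143·83.11)²) = √(1.49945 + 141.24681) = 11.948 km
M3–M7: √((-0.146·111.32)² + (0.129·83.11)²) = √(264.15091 + 114.94392) = 19.470 km
M4–M5: √((-0.122·111.32)² + (0.159·83.11)²) = √(184.44465 + 174.62275) = 18.949 km
M4–M6: √((0.036·111.32)² + (0.125·83.11)²) = √(16.06022 + 107.92613) = 11.135 km
M4–M7: √((-0.121·111.32)² + (0.111·83.11)²) = √(181.43336 + 85.10450) = 16.326 km
M5–M6: √((0.158·111.32)² + (-0.034·83.11)²) = √(309.35744 + 7.98481) = 17.814 km
M5–M7: √((0.001·111.32)² + (-0.048·83.11)²) = √(0.01239 + 15.91435) = 3.991 km
M6–M7: √((-0.157·111.32)² + (-0.014·83.11)²) = √(305.45392 + 1.35383) = 17.516 km
Closest pair: M3–M4 at 3.160 km.

M3 and M4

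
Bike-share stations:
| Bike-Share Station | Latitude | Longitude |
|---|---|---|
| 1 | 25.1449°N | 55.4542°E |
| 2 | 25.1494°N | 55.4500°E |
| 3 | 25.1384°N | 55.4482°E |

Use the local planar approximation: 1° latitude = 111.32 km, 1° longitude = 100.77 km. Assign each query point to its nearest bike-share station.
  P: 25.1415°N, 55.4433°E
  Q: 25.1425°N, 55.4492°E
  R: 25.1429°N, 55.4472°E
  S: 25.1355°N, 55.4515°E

P at 25.1415°N, 55.4433°E:
  1: √((0.0034·111.32)² + (0.0109·100.77)²) = √(0.143253 + 1.206467) = 1.1618 km
  2: √((0.0079·111.32)² + (0.0067·100.77)²) = √(0.773394 + 0.455840) = 1.1087 km
  3: √((-0.0031·111.32)² + (0.0049·100.77)²) = √(0.119088 + 0.243812) = 0.6024 km
  → nearest: 3 (0.6024 km)
Q at 25.1425°N, 55.4492°E:
  1: √((0.0024·111.32)² + (0.0050·100.77)²) = √(0.071379 + 0.253865) = 0.5703 km
  2: √((0.0069·111.32)² + (0.0008·100.77)²) = √(0.589990 + 0.006499) = 0.7723 km
  3: √((-0.0041·111.32)² + (-0.0010·100.77)²) = √(0.208312 + 0.010155) = 0.4674 km
  → nearest: 3 (0.4674 km)
R at 25.1429°N, 55.4472°E:
  1: √((0.0020·111.32)² + (0.0070·100.77)²) = √(0.049569 + 0.497575) = 0.7397 km
  2: √((0.0065·111.32)² + (0.0028·100.77)²) = √(0.523568 + 0.079612) = 0.7766 km
  3: √((-0.0045·111.32)² + (0.0010·100.77)²) = √(0.250941 + 0.010155) = 0.5110 km
  → nearest: 3 (0.5110 km)
S at 25.1355°N, 55.4515°E:
  1: √((0.0094·111.32)² + (0.0027·100.77)²) = √(1.094970 + 0.074027) = 1.0812 km
  2: √((0.0139·111.32)² + (-0.0015·100.77)²) = √(2.394286 + 0.022848) = 1.5547 km
  3: √((0.0029·111.32)² + (-0.0033·100.77)²) = √(0.104218 + 0.110584) = 0.4635 km
  → nearest: 3 (0.4635 km)

P→3; Q→3; R→3; S→3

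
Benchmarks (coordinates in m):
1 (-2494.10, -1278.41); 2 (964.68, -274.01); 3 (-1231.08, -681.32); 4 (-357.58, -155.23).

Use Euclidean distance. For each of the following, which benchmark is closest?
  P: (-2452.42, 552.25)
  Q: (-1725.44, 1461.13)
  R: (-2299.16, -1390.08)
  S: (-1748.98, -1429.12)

P→3; Q→4; R→1; S→1

P at (-2452.42, 552.25):
  1: 1831.13 m
  2: 3515.58 m
  3: 1735.91 m
  4: 2211.08 m
  → nearest: 3 (1735.91 m)
Q at (-1725.44, 1461.13):
  1: 2845.33 m
  2: 3201.16 m
  3: 2198.75 m
  4: 2117.47 m
  → nearest: 4 (2117.47 m)
R at (-2299.16, -1390.08):
  1: 224.66 m
  2: 3449.39 m
  3: 1281.85 m
  4: 2301.00 m
  → nearest: 1 (224.66 m)
S at (-1748.98, -1429.12):
  1: 760.21 m
  2: 2949.28 m
  3: 909.63 m
  4: 1886.48 m
  → nearest: 1 (760.21 m)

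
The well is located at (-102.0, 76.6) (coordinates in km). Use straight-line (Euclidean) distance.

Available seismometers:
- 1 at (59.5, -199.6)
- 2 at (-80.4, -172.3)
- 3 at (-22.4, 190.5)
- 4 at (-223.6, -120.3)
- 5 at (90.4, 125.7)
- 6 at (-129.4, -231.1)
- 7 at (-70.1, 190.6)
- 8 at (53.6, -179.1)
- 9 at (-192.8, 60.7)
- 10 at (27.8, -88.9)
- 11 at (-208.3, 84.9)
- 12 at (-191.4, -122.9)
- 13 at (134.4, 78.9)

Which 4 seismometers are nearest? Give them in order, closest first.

Distances from (-102.0, 76.6):
1: √((161.5)² + (-276.2)²) = √(26082.250 + 76286.440) = 320.0 km
2: √((21.6)² + (-248.9)²) = √(466.560 + 61951.210) = 249.8 km
3: √((79.6)² + (113.9)²) = √(6336.160 + 12973.210) = 139.0 km
4: √((-121.6)² + (-196.9)²) = √(14786.560 + 38769.610) = 231.4 km
5: √((192.4)² + (49.1)²) = √(37017.760 + 2410.810) = 198.6 km
6: √((-27.4)² + (-307.7)²) = √(750.760 + 94679.290) = 308.9 km
7: √((31.9)² + (114.0)²) = √(1017.610 + 12996.000) = 118.4 km
8: √((155.6)² + (-255.7)²) = √(24211.360 + 65382.490) = 299.3 km
9: √((-90.8)² + (-15.9)²) = √(8244.640 + 252.810) = 92.2 km
10: √((129.8)² + (-165.5)²) = √(16848.040 + 27390.250) = 210.3 km
11: √((-106.3)² + (8.3)²) = √(11299.690 + 68.890) = 106.6 km
12: √((-89.4)² + (-199.5)²) = √(7992.360 + 39800.250) = 218.6 km
13: √((236.4)² + (2.3)²) = √(55884.960 + 5.290) = 236.4 km
Sorted: 9 (92.2 km) < 11 (106.6 km) < 7 (118.4 km) < 3 (139.0 km) < 5 (198.6 km) < 10 (210.3 km) < …

9, 11, 7, 3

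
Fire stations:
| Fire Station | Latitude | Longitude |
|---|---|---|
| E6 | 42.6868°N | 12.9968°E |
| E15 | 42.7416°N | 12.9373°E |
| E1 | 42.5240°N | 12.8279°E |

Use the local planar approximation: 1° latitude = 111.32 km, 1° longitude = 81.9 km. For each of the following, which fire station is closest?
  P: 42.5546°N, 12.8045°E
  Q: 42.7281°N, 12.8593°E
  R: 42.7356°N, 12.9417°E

P→E1; Q→E15; R→E15

P at 42.5546°N, 12.8045°E:
  E6: 21.5550 km
  E15: 23.4869 km
  E1: 3.9085 km
  → nearest: E1 (3.9085 km)
Q at 42.7281°N, 12.8593°E:
  E6: 12.1636 km
  E15: 6.5626 km
  E1: 22.8655 km
  → nearest: E15 (6.5626 km)
R at 42.7356°N, 12.9417°E:
  E6: 7.0623 km
  E15: 0.7589 km
  E1: 25.3322 km
  → nearest: E15 (0.7589 km)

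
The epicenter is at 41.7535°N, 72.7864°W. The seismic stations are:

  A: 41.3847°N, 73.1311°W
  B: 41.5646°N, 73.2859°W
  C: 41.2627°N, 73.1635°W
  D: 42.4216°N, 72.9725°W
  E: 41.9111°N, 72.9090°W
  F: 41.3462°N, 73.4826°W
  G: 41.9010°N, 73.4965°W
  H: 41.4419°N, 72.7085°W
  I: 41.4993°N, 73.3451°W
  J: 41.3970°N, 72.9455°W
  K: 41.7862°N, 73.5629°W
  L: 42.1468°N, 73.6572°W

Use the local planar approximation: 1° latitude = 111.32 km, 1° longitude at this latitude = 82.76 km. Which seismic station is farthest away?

L

Distances from 41.7535°N, 72.7864°W:
A: √((-0.3688·111.32)² + (-0.3447·82.76)²) = √(1685.497917 + 813.810953) = 49.9931 km
B: √((-0.1889·111.32)² + (-0.4995·82.76)²) = √(442.191420 + 1708.881504) = 46.3797 km
C: √((-0.4908·111.32)² + (-0.3771·82.76)²) = √(2985.076761 + 973.988948) = 62.9211 km
D: √((0.6681·111.32)² + (-0.1861·82.76)²) = √(5531.327064 + 237.210391) = 75.9509 km
E: √((0.1576·111.32)² + (-0.1226·82.76)²) = √(307.793059 + 102.948946) = 20.2668 km
F: √((-0.4073·111.32)² + (-0.6962·82.76)²) = √(2055.773273 + 3319.777689) = 73.3181 km
G: √((0.1475·111.32)² + (-0.7101·82.76)²) = √(269.606548 + 3453.663250) = 61.0186 km
H: √((-0.3116·111.32)² + (0.0779·82.76)²) = √(1203.209614 + 41.563861) = 35.2813 km
I: √((-0.2542·111.32)² + (-0.5587·82.76)²) = √(800.750996 + 2137.953754) = 54.2098 km
J: √((-0.3565·111.32)² + (-0.1591·82.76)²) = √(1574.945260 + 173.372944) = 41.8129 km
K: √((0.0327·111.32)² + (-0.7765·82.76)²) = √(13.250794 + 4129.751163) = 64.3662 km
L: √((0.3933·111.32)² + (-0.8708·82.76)²) = √(1916.877184 + 5193.711296) = 84.3243 km
Maximum: L at 84.3243 km.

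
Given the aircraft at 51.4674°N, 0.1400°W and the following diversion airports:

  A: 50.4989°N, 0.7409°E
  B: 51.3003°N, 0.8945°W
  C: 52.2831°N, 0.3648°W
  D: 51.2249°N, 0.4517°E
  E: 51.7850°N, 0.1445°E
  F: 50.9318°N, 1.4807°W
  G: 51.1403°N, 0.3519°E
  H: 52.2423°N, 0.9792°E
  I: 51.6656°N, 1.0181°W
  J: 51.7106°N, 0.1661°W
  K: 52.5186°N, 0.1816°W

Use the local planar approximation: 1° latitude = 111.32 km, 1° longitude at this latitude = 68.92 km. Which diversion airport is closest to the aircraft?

Distances from 51.4674°N, 0.1400°W:
A: √((-0.9685·111.32)² + (0.8809·68.92)²) = √(11623.733532 + 3685.901774) = 123.7321 km
B: √((-0.1671·111.32)² + (-0.7545·68.92)²) = √(346.018481 + 2704.014560) = 55.2271 km
C: √((0.8157·111.32)² + (-0.2248·68.92)²) = √(8245.316292 + 240.039742) = 92.1160 km
D: √((-0.2425·111.32)² + (0.5917·68.92)²) = √(728.735424 + 1663.005464) = 48.9054 km
E: √((0.3176·111.32)² + (0.2845·68.92)²) = √(1249.992430 + 384.463468) = 40.4284 km
F: √((-0.5356·111.32)² + (-1.3407·68.92)²) = √(3554.901175 + 8537.952932) = 109.9675 km
G: √((-0.3271·111.32)² + (0.4919·68.92)²) = √(1325.889965 + 1149.328517) = 49.7516 km
H: √((0.7749·111.32)² + (1.1192·68.92)²) = √(7441.109871 + 5949.848952) = 115.7193 km
I: √((0.1982·111.32)² + (-0.8781·68.92)²) = √(486.803504 + 3662.507240) = 64.4151 km
J: √((0.2432·111.32)² + (-0.0261·68.92)²) = √(732.948629 + 3.235725) = 27.1327 km
K: √((1.0512·111.32)² + (-0.0416·68.92)²) = √(13693.583040 + 8.220102) = 117.0547 km
Minimum: J at 27.1327 km.

J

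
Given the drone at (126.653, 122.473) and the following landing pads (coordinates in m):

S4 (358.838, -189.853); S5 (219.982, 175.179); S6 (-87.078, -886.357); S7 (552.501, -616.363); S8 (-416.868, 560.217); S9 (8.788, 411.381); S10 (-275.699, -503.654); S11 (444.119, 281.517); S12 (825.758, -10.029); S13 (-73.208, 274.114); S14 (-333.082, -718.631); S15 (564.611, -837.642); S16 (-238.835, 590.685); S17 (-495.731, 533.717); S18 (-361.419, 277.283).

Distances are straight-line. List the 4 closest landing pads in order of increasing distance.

Distances from (126.653, 122.473):
S4: 389.175 m
S5: 107.183 m
S6: 1031.222 m
S7: 852.775 m
S8: 697.879 m
S9: 312.026 m
S10: 744.259 m
S11: 355.077 m
S12: 711.551 m
S13: 250.877 m
S14: 958.547 m
S15: 1055.286 m
S16: 593.973 m
S17: 745.978 m
S18: 512.036 m
Sorted: S5 (107.183 m) < S13 (250.877 m) < S9 (312.026 m) < S11 (355.077 m) < S4 (389.175 m) < S18 (512.036 m) < …

S5, S13, S9, S11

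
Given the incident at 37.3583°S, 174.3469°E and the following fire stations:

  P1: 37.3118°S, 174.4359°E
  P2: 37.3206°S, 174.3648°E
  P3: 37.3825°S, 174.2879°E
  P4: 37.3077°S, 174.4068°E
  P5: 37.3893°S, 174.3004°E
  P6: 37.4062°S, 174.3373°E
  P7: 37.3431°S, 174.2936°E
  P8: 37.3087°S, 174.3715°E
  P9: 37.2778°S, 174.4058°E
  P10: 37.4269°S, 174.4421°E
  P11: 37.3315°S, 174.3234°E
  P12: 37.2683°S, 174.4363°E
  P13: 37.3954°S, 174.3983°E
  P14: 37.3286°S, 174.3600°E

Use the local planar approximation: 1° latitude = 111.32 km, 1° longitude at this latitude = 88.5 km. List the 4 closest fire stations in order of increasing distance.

Distances from 37.3583°S, 174.3469°E:
P1: √((0.0465·111.32)² + (0.0890·88.5)²) = √(26.794910 + 62.039252) = 9.4252 km
P2: √((0.0377·111.32)² + (0.0179·88.5)²) = √(17.612828 + 2.509531) = 4.4858 km
P3: √((-0.0242·111.32)² + (-0.0590·88.5)²) = √(7.257334 + 27.264062) = 5.8755 km
P4: √((0.0506·111.32)² + (0.0599·88.5)²) = √(31.728346 + 28.102191) = 7.7350 km
P5: √((-0.0310·111.32)² + (-0.0465·88.5)²) = √(11.908849 + 16.935283) = 5.3707 km
P6: √((-0.0479·111.32)² + (-0.0096·88.5)²) = √(28.432655 + 0.721820) = 5.3995 km
P7: √((0.0152·111.32)² + (-0.0533·88.5)²) = √(2.863081 + 22.250561) = 5.0114 km
P8: √((0.0496·111.32)² + (0.0246·88.5)²) = √(30.486653 + 4.739764) = 5.9352 km
P9: √((0.0805·111.32)² + (0.0589·88.5)²) = √(80.304181 + 27.171720) = 10.3671 km
P10: √((-0.0686·111.32)² + (0.0952·88.5)²) = √(58.316926 + 70.983995) = 11.3711 km
P11: √((0.0268·111.32)² + (-0.0235·88.5)²) = √(8.900532 + 4.325360) = 3.6367 km
P12: √((0.0900·111.32)² + (0.0894·88.5)²) = √(100.376353 + 62.598162) = 12.7661 km
P13: √((-0.0371·111.32)² + (0.0514·88.5)²) = √(17.056669 + 20.692491) = 6.1440 km
P14: √((0.0297·111.32)² + (0.0131·88.5)²) = √(10.930985 + 1.344092) = 3.5036 km
Sorted: P14 (3.5036 km) < P11 (3.6367 km) < P2 (4.4858 km) < P7 (5.0114 km) < P5 (5.3707 km) < P6 (5.3995 km) < …

P14, P11, P2, P7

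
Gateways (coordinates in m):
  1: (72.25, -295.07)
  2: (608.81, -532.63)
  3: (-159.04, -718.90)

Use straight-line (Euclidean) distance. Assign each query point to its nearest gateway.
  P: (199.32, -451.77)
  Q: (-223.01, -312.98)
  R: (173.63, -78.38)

P at (199.32, -451.77):
  1: √((-127.07)² + (156.70)²) = √(16146.7849 + 24554.8900) = 201.75 m
  2: √((409.49)² + (-80.86)²) = √(167682.0601 + 6538.3396) = 417.40 m
  3: √((-358.36)² + (-267.13)²) = √(128421.8896 + 71358.4369) = 446.97 m
  → nearest: 1 (201.75 m)
Q at (-223.01, -312.98):
  1: √((295.26)² + (17.91)²) = √(87178.4676 + 320.7681) = 295.80 m
  2: √((831.82)² + (-219.65)²) = √(691924.5124 + 48246.1225) = 860.33 m
  3: √((63.97)² + (-405.92)²) = √(4092.1609 + 164771.0464) = 410.93 m
  → nearest: 1 (295.80 m)
R at (173.63, -78.38):
  1: √((-101.38)² + (-216.69)²) = √(10277.9044 + 46954.5561) = 239.23 m
  2: √((435.18)² + (-454.25)²) = √(189381.6324 + 206343.0625) = 629.07 m
  3: √((-332.67)² + (-640.52)²) = √(110669.3289 + 410265.8704) = 721.76 m
  → nearest: 1 (239.23 m)

P→1; Q→1; R→1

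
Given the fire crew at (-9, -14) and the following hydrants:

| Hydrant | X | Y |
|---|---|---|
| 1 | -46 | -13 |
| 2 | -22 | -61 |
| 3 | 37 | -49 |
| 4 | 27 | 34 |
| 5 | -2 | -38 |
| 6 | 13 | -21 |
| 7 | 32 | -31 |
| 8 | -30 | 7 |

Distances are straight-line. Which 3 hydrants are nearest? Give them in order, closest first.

Distances from (-9, -14):
1: √((-37)² + (1)²) = √(1369.000 + 1.000) = 37.0
2: √((-13)² + (-47)²) = √(169.000 + 2209.000) = 48.8
3: √((46)² + (-35)²) = √(2116.000 + 1225.000) = 57.8
4: √((36)² + (48)²) = √(1296.000 + 2304.000) = 60.0
5: √((7)² + (-24)²) = √(49.000 + 576.000) = 25.0
6: √((22)² + (-7)²) = √(484.000 + 49.000) = 23.1
7: √((41)² + (-17)²) = √(1681.000 + 289.000) = 44.4
8: √((-21)² + (21)²) = √(441.000 + 441.000) = 29.7
Sorted: 6 (23.1) < 5 (25.0) < 8 (29.7) < 1 (37.0) < 7 (44.4) < …

6, 5, 8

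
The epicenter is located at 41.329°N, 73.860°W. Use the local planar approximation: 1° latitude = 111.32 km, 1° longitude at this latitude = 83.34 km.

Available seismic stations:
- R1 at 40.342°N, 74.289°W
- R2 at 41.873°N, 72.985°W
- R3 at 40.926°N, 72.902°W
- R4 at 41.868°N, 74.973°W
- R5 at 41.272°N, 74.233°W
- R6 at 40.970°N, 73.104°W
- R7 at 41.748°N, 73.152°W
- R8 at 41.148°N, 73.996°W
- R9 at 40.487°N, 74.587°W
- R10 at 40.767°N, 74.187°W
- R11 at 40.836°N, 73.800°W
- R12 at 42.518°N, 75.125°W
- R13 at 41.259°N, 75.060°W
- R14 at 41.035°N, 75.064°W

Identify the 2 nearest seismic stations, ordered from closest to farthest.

Distances from 41.329°N, 73.860°W:
R1: √((-0.987·111.32)² + (-0.429·83.34)²) = √(12072.04097 + 1278.26700) = 115.544 km
R2: √((0.544·111.32)² + (0.875·83.34)²) = √(3667.28105 + 5317.69101) = 94.789 km
R3: √((-0.403·111.32)² + (0.958·83.34)²) = √(2012.59546 + 6374.38089) = 91.580 km
R4: √((0.539·111.32)² + (-1.113·83.34)²) = √(3600.17760 + 8603.93897) = 110.472 km
R5: √((-0.057·111.32)² + (-0.373·83.34)²) = √(40.26207 + 966.32821) = 31.727 km
R6: √((-0.359·111.32)² + (0.756·83.34)²) = √(1597.11170 + 3969.63507) = 74.611 km
R7: √((0.419·111.32)² + (0.708·83.34)²) = √(2175.57691 + 3481.55698) = 75.214 km
R8: √((-0.181·111.32)² + (-0.136·83.34)²) = √(405.97898 + 128.46500) = 23.118 km
R9: √((-0.842·111.32)² + (-0.727·83.34)²) = √(8785.58284 + 3670.92756) = 111.609 km
R10: √((-0.562·111.32)² + (-0.327·83.34)²) = √(3913.98382 + 742.68131) = 68.240 km
R11: √((-0.493·111.32)² + (0.060·83.34)²) = √(3011.89782 + 25.00400) = 55.108 km
R12: √((1.189·111.32)² + (-1.265·83.34)²) = √(17519.03195 + 11114.45171) = 169.214 km
R13: √((-0.070·111.32)² + (-1.200·83.34)²) = √(60.72150 + 10001.60006) = 100.311 km
R14: √((-0.294·111.32)² + (-1.204·83.34)²) = √(1071.12722 + 10068.38853) = 105.544 km
Sorted: R8 (23.118 km) < R5 (31.727 km) < R11 (55.108 km) < R10 (68.240 km) < …

R8, R5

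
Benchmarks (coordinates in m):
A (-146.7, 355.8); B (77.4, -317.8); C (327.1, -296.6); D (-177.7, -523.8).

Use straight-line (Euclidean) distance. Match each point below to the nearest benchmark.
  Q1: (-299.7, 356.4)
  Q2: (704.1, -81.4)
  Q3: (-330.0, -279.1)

Q1→A; Q2→C; Q3→D

Q1 at (-299.7, 356.4):
  A: √((153.0)² + (-0.6)²) = √(23409.000 + 0.360) = 153.0 m
  B: √((377.1)² + (-674.2)²) = √(142204.410 + 454545.640) = 772.5 m
  C: √((626.8)² + (-653.0)²) = √(392878.240 + 426409.000) = 905.1 m
  D: √((122.0)² + (-880.2)²) = √(14884.000 + 774752.040) = 888.6 m
  → nearest: A (153.0 m)
Q2 at (704.1, -81.4):
  A: √((-850.8)² + (437.2)²) = √(723860.640 + 191143.840) = 956.6 m
  B: √((-626.7)² + (-236.4)²) = √(392752.890 + 55884.960) = 669.8 m
  C: √((-377.0)² + (-215.2)²) = √(142129.000 + 46311.040) = 434.1 m
  D: √((-881.8)² + (-442.4)²) = √(777571.240 + 195717.760) = 986.6 m
  → nearest: C (434.1 m)
Q3 at (-330.0, -279.1):
  A: √((183.3)² + (634.9)²) = √(33598.890 + 403098.010) = 660.8 m
  B: √((407.4)² + (-38.7)²) = √(165974.760 + 1497.690) = 409.2 m
  C: √((657.1)² + (-17.5)²) = √(431780.410 + 306.250) = 657.3 m
  D: √((152.3)² + (-244.7)²) = √(23195.290 + 59878.090) = 288.2 m
  → nearest: D (288.2 m)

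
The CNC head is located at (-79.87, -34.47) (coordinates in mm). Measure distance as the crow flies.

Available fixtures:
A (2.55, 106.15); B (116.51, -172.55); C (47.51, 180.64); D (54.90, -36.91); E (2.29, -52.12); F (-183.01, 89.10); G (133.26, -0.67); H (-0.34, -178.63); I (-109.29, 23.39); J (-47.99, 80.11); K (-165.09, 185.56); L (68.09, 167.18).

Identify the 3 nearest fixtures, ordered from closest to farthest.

I, E, J

Distances from (-79.87, -34.47):
A: √((82.42)² + (140.62)²) = √(6793.0564 + 19773.9844) = 162.99 mm
B: √((196.38)² + (-138.08)²) = √(38565.1044 + 19066.0864) = 240.06 mm
C: √((127.38)² + (215.11)²) = √(16225.6644 + 46272.3121) = 250.00 mm
D: √((134.77)² + (-2.44)²) = √(18162.9529 + 5.9536) = 134.79 mm
E: √((82.16)² + (-17.65)²) = √(6750.2656 + 311.5225) = 84.03 mm
F: √((-103.14)² + (123.57)²) = √(10637.8596 + 15269.5449) = 160.96 mm
G: √((213.13)² + (33.80)²) = √(45424.3969 + 1142.4400) = 215.79 mm
H: √((79.53)² + (-144.16)²) = √(6325.0209 + 20782.1056) = 164.64 mm
I: √((-29.42)² + (57.86)²) = √(865.5364 + 3347.7796) = 64.91 mm
J: √((31.88)² + (114.58)²) = √(1016.3344 + 13128.5764) = 118.93 mm
K: √((-85.22)² + (220.03)²) = √(7262.4484 + 48413.2009) = 235.96 mm
L: √((147.96)² + (201.65)²) = √(21892.1616 + 40662.7225) = 250.11 mm
Sorted: I (64.91 mm) < E (84.03 mm) < J (118.93 mm) < D (134.79 mm) < F (160.96 mm) < …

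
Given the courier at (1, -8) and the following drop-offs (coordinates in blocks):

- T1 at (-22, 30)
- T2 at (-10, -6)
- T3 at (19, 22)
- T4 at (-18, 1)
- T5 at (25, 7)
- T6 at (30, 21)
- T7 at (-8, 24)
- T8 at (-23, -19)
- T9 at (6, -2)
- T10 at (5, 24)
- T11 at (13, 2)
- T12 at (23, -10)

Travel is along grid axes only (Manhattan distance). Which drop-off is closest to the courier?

Distances from (1, -8):
T1: |-23| + |38| = 23 + 38 = 61 blocks
T2: |-11| + |2| = 11 + 2 = 13 blocks
T3: |18| + |30| = 18 + 30 = 48 blocks
T4: |-19| + |9| = 19 + 9 = 28 blocks
T5: |24| + |15| = 24 + 15 = 39 blocks
T6: |29| + |29| = 29 + 29 = 58 blocks
T7: |-9| + |32| = 9 + 32 = 41 blocks
T8: |-24| + |-11| = 24 + 11 = 35 blocks
T9: |5| + |6| = 5 + 6 = 11 blocks
T10: |4| + |32| = 4 + 32 = 36 blocks
T11: |12| + |10| = 12 + 10 = 22 blocks
T12: |22| + |-2| = 22 + 2 = 24 blocks
Minimum: T9 at 11 blocks.

T9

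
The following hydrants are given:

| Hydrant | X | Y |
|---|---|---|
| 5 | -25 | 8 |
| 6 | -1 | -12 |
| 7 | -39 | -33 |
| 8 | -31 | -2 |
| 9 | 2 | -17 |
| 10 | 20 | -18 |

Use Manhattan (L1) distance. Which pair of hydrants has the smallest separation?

Pairwise distances:
6–9: 8
5–8: 16
9–10: 19
6–10: 27
7–8: 39
6–8: 40
5–6: 44
8–9: 48
5–9: 52
5–7: 55
7–9: 57
6–7: 59
8–10: 67
5–10: 71
7–10: 74
Closest pair: 6–9 at 8.

6 and 9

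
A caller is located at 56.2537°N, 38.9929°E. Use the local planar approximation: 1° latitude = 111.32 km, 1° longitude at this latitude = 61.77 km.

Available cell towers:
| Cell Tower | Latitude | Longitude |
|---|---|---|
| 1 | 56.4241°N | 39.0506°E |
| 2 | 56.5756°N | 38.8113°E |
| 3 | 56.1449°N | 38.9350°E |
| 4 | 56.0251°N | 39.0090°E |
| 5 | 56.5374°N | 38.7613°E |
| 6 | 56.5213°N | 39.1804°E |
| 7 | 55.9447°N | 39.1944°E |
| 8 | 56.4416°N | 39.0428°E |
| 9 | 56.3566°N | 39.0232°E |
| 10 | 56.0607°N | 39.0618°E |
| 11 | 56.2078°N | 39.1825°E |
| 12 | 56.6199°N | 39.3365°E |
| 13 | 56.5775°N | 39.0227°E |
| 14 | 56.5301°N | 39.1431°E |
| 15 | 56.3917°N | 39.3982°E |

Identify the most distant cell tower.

Distances from 56.2537°N, 38.9929°E:
1: √((0.1704·111.32)² + (0.0577·61.77)²) = √(359.820229 + 12.703016) = 19.3009 km
2: √((0.3219·111.32)² + (-0.1816·61.77)²) = √(1284.068963 + 125.830781) = 37.5486 km
3: √((-0.1088·111.32)² + (-0.0579·61.77)²) = √(146.691242 + 12.791231) = 12.6286 km
4: √((-0.2286·111.32)² + (0.0161·61.77)²) = √(647.588082 + 0.989024) = 25.4672 km
5: √((0.2837·111.32)² + (-0.2316·61.77)²) = √(997.390132 + 204.659690) = 34.6706 km
6: √((0.2676·111.32)² + (0.1875·61.77)²) = √(887.398343 + 134.139829) = 31.9615 km
7: √((-0.3090·111.32)² + (0.2015·61.77)²) = √(1183.214148 + 154.919221) = 36.5805 km
8: √((0.1879·111.32)² + (0.0499·61.77)²) = √(437.522060 + 9.500715) = 21.1429 km
9: √((0.1029·111.32)² + (0.0303·61.77)²) = √(131.213085 + 3.503003) = 11.6067 km
10: √((-0.1930·111.32)² + (0.0689·61.77)²) = √(461.594912 + 18.113136) = 21.9022 km
11: √((-0.0459·111.32)² + (0.1896·61.77)²) = √(26.107890 + 137.161387) = 12.7777 km
12: √((0.3662·111.32)² + (0.3436·61.77)²) = √(1661.816533 + 450.465477) = 45.9596 km
13: √((0.3238·111.32)² + (0.0298·61.77)²) = √(1299.272015 + 3.388346) = 36.0924 km
14: √((0.2764·111.32)² + (0.1502·61.77)²) = √(946.722007 + 86.078575) = 32.1372 km
15: √((0.1380·111.32)² + (0.4053·61.77)²) = √(235.995960 + 626.770302) = 29.3729 km
Maximum: 12 at 45.9596 km.

12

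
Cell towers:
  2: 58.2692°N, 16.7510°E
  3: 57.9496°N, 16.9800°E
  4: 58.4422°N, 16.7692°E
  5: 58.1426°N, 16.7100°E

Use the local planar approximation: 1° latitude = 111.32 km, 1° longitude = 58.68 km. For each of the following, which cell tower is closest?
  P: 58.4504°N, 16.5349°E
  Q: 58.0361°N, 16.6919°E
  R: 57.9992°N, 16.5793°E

P at 58.4504°N, 16.5349°E:
  2: 23.8260 km
  3: 61.5640 km
  4: 13.7790 km
  5: 35.7717 km
  → nearest: 4 (13.7790 km)
Q at 58.0361°N, 16.6919°E:
  2: 26.1794 km
  3: 19.4557 km
  4: 45.4340 km
  5: 11.9031 km
  → nearest: 5 (11.9031 km)
R at 57.9992°N, 16.5793°E:
  2: 31.7002 km
  3: 24.1527 km
  4: 50.5581 km
  5: 17.7101 km
  → nearest: 5 (17.7101 km)

P→4; Q→5; R→5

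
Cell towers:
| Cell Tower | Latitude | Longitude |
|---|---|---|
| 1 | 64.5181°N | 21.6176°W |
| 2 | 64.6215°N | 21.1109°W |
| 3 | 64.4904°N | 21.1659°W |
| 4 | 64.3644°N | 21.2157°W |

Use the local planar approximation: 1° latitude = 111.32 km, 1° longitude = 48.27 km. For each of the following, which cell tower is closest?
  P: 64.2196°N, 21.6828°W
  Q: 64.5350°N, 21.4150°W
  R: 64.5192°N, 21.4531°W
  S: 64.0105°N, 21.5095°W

P at 64.2196°N, 21.6828°W:
  1: 33.3777 km
  2: 52.5708 km
  3: 39.1317 km
  4: 27.7162 km
  → nearest: 4 (27.7162 km)
Q at 64.5350°N, 21.4150°W:
  1: 9.9588 km
  2: 17.5554 km
  3: 13.0088 km
  4: 21.2888 km
  → nearest: 1 (9.9588 km)
R at 64.5192°N, 21.4531°W:
  1: 7.9414 km
  2: 20.0632 km
  3: 14.2290 km
  4: 20.6947 km
  → nearest: 1 (7.9414 km)
S at 64.0105°N, 21.5095°W:
  1: 56.7464 km
  2: 70.6855 km
  3: 55.9378 km
  4: 41.8710 km
  → nearest: 4 (41.8710 km)

P→4; Q→1; R→1; S→4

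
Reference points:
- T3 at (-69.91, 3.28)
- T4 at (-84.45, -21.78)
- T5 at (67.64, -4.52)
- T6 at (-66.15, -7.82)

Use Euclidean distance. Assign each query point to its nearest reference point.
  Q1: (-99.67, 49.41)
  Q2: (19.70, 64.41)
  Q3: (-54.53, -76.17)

Q1 at (-99.67, 49.41):
  T3: √((29.76)² + (-46.13)²) = √(885.6576 + 2127.9769) = 54.90
  T4: √((15.22)² + (-71.19)²) = √(231.6484 + 5068.0161) = 72.80
  T5: √((167.31)² + (-53.93)²) = √(27992.6361 + 2908.4449) = 175.79
  T6: √((33.52)² + (-57.23)²) = √(1123.5904 + 3275.2729) = 66.32
  → nearest: T3 (54.90)
Q2 at (19.70, 64.41):
  T3: √((-89.61)² + (-61.13)²) = √(8029.9521 + 3736.8769) = 108.48
  T4: √((-104.15)² + (-86.19)²) = √(10847.2225 + 7428.7161) = 135.19
  T5: √((47.94)² + (-68.93)²) = √(2298.2436 + 4751.3449) = 83.96
  T6: √((-85.85)² + (-72.23)²) = √(7370.2225 + 5217.1729) = 112.19
  → nearest: T5 (83.96)
Q3 at (-54.53, -76.17):
  T3: √((-15.38)² + (79.45)²) = √(236.5444 + 6312.3025) = 80.92
  T4: √((-29.92)² + (54.39)²) = √(895.2064 + 2958.2721) = 62.08
  T5: √((122.17)² + (71.65)²) = √(14925.5089 + 5133.7225) = 141.63
  T6: √((-11.62)² + (68.35)²) = √(135.0244 + 4671.7225) = 69.33
  → nearest: T4 (62.08)

Q1→T3; Q2→T5; Q3→T4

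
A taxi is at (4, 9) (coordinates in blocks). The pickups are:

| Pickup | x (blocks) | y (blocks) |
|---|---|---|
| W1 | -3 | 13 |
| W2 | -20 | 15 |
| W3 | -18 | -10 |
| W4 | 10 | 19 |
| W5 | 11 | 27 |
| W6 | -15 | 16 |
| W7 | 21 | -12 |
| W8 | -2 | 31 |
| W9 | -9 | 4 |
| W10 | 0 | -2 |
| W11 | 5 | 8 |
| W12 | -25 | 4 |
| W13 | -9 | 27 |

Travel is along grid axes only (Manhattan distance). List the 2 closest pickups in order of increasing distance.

Distances from (4, 9):
W1: |-7| + |4| = 7 + 4 = 11 blocks
W2: |-24| + |6| = 24 + 6 = 30 blocks
W3: |-22| + |-19| = 22 + 19 = 41 blocks
W4: |6| + |10| = 6 + 10 = 16 blocks
W5: |7| + |18| = 7 + 18 = 25 blocks
W6: |-19| + |7| = 19 + 7 = 26 blocks
W7: |17| + |-21| = 17 + 21 = 38 blocks
W8: |-6| + |22| = 6 + 22 = 28 blocks
W9: |-13| + |-5| = 13 + 5 = 18 blocks
W10: |-4| + |-11| = 4 + 11 = 15 blocks
W11: |1| + |-1| = 1 + 1 = 2 blocks
W12: |-29| + |-5| = 29 + 5 = 34 blocks
W13: |-13| + |18| = 13 + 18 = 31 blocks
Sorted: W11 (2 blocks) < W1 (11 blocks) < W10 (15 blocks) < W4 (16 blocks) < …

W11, W1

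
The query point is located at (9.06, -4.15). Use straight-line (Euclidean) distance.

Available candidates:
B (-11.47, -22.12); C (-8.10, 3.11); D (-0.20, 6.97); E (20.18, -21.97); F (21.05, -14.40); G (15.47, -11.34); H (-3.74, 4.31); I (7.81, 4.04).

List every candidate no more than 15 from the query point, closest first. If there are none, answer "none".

I, G, D

Distances from (9.06, -4.15):
B: 27.28
C: 18.63
D: 14.47
E: 21.00
F: 15.77
G: 9.63
H: 15.34
I: 8.28
Threshold 15: I (8.28), G (9.63), D (14.47) are within range.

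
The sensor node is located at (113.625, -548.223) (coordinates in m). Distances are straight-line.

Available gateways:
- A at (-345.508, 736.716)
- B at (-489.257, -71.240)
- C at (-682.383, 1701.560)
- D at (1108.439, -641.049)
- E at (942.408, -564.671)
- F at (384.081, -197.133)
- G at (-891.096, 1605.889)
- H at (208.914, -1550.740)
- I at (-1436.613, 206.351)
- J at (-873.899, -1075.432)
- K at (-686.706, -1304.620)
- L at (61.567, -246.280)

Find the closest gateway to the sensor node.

L

Distances from (113.625, -548.223):
A: 1364.504 m
B: 768.752 m
C: 2386.452 m
D: 999.135 m
E: 828.946 m
F: 443.182 m
G: 2376.902 m
H: 1007.035 m
I: 1724.129 m
J: 1119.443 m
K: 1101.211 m
L: 306.398 m
Minimum: L at 306.398 m.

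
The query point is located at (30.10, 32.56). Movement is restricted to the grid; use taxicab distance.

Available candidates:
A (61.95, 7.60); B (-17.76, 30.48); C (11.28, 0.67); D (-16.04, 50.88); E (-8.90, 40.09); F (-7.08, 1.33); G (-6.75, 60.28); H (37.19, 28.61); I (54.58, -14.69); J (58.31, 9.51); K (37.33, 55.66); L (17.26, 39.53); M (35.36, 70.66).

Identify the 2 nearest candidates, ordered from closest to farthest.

Distances from (30.10, 32.56):
A: |31.85| + |-24.96| = 31.85 + 24.96 = 56.81
B: |-47.86| + |-2.08| = 47.86 + 2.08 = 49.94
C: |-18.82| + |-31.89| = 18.82 + 31.89 = 50.71
D: |-46.14| + |18.32| = 46.14 + 18.32 = 64.46
E: |-39.00| + |7.53| = 39.00 + 7.53 = 46.53
F: |-37.18| + |-31.23| = 37.18 + 31.23 = 68.41
G: |-36.85| + |27.72| = 36.85 + 27.72 = 64.57
H: |7.09| + |-3.95| = 7.09 + 3.95 = 11.04
I: |24.48| + |-47.25| = 24.48 + 47.25 = 71.73
J: |28.21| + |-23.05| = 28.21 + 23.05 = 51.26
K: |7.23| + |23.10| = 7.23 + 23.10 = 30.33
L: |-12.84| + |6.97| = 12.84 + 6.97 = 19.81
M: |5.26| + |38.10| = 5.26 + 38.10 = 43.36
Sorted: H (11.04) < L (19.81) < K (30.33) < M (43.36) < …

H, L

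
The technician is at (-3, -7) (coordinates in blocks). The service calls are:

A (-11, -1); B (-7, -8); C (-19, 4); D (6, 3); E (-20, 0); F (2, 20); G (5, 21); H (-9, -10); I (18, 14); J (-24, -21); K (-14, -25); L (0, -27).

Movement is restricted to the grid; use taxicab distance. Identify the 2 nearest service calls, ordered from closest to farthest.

B, H

Distances from (-3, -7):
A: |-8| + |6| = 8 + 6 = 14 blocks
B: |-4| + |-1| = 4 + 1 = 5 blocks
C: |-16| + |11| = 16 + 11 = 27 blocks
D: |9| + |10| = 9 + 10 = 19 blocks
E: |-17| + |7| = 17 + 7 = 24 blocks
F: |5| + |27| = 5 + 27 = 32 blocks
G: |8| + |28| = 8 + 28 = 36 blocks
H: |-6| + |-3| = 6 + 3 = 9 blocks
I: |21| + |21| = 21 + 21 = 42 blocks
J: |-21| + |-14| = 21 + 14 = 35 blocks
K: |-11| + |-18| = 11 + 18 = 29 blocks
L: |3| + |-20| = 3 + 20 = 23 blocks
Sorted: B (5 blocks) < H (9 blocks) < A (14 blocks) < D (19 blocks) < …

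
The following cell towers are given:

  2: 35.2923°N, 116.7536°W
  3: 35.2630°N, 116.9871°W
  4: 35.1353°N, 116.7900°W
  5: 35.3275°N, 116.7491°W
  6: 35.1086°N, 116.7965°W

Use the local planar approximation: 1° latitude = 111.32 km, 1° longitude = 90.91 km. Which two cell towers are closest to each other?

4 and 6

Pairwise distances:
2–3: 21.4766 km
2–4: 17.7878 km
2–5: 3.9398 km
2–6: 20.8181 km
3–4: 22.8725 km
3–5: 22.7968 km
3–6: 24.4062 km
4–5: 21.7164 km
4–6: 3.0304 km
5–6: 24.7460 km
Closest pair: 4–6 at 3.0304 km.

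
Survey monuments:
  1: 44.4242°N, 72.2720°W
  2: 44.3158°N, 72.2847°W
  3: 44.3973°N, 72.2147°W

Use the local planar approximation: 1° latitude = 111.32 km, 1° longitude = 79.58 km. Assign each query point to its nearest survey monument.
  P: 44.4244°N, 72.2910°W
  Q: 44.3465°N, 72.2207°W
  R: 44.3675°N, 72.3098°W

P→1; Q→3; R→2

P at 44.4244°N, 72.2910°W:
  1: 1.5122 km
  2: 12.0997 km
  3: 6.7801 km
  → nearest: 1 (1.5122 km)
Q at 44.3465°N, 72.2207°W:
  1: 9.5646 km
  2: 6.1335 km
  3: 5.6752 km
  → nearest: 3 (5.6752 km)
R at 44.3675°N, 72.3098°W:
  1: 6.9920 km
  2: 6.0920 km
  3: 8.2632 km
  → nearest: 2 (6.0920 km)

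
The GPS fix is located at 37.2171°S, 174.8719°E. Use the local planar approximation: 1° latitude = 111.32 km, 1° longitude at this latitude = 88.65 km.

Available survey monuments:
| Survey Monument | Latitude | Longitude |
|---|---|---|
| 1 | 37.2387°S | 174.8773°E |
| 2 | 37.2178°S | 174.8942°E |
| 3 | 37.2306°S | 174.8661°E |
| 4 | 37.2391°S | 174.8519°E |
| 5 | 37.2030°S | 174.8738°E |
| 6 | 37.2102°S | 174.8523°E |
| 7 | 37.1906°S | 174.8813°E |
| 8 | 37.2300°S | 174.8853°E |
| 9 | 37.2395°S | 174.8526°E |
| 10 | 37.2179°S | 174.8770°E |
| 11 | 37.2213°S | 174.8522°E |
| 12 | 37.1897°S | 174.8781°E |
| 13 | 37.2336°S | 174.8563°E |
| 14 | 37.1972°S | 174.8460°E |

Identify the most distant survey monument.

14

Distances from 37.2171°S, 174.8719°E:
1: √((-0.0216·111.32)² + (0.0054·88.65)²) = √(5.781678 + 0.229163) = 2.4517 km
2: √((-0.0007·111.32)² + (0.0223·88.65)²) = √(0.006072 + 3.908114) = 1.9784 km
3: √((-0.0135·111.32)² + (-0.0058·88.65)²) = √(2.258468 + 0.264371) = 1.5883 km
4: √((-0.0220·111.32)² + (-0.0200·88.65)²) = √(5.997797 + 3.143529) = 3.0235 km
5: √((0.0141·111.32)² + (0.0019·88.65)²) = √(2.463682 + 0.028370) = 1.5786 km
6: √((0.0069·111.32)² + (-0.0196·88.65)²) = √(0.589990 + 3.019045) = 1.8997 km
7: √((0.0265·111.32)² + (0.0094·88.65)²) = √(8.702382 + 0.694406) = 3.0654 km
8: √((-0.0129·111.32)² + (0.0134·88.65)²) = √(2.062176 + 1.411130) = 1.8637 km
9: √((-0.0224·111.32)² + (-0.0193·88.65)²) = √(6.217881 + 2.927333) = 3.0241 km
10: √((-0.0008·111.32)² + (0.0051·88.65)²) = √(0.007931 + 0.204408) = 0.4608 km
11: √((-0.0042·111.32)² + (-0.0197·88.65)²) = √(0.218597 + 3.049930) = 1.8079 km
12: √((0.0274·111.32)² + (0.0062·88.65)²) = √(9.303525 + 0.302093) = 3.0993 km
13: √((-0.0165·111.32)² + (-0.0156·88.65)²) = √(3.373761 + 1.912523) = 2.2992 km
14: √((0.0199·111.32)² + (-0.0259·88.65)²) = √(4.907412 + 5.271777) = 3.1905 km
Maximum: 14 at 3.1905 km.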